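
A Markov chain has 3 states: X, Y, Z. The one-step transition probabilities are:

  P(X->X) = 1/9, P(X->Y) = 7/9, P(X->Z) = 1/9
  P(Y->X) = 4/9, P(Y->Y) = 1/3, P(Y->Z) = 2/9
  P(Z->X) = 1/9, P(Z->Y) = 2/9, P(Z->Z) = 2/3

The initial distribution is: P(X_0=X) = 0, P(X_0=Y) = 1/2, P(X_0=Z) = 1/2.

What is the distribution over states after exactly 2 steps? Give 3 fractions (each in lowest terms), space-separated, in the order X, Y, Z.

Propagating the distribution step by step (d_{t+1} = d_t * P):
d_0 = (X=0, Y=1/2, Z=1/2)
  d_1[X] = 0*1/9 + 1/2*4/9 + 1/2*1/9 = 5/18
  d_1[Y] = 0*7/9 + 1/2*1/3 + 1/2*2/9 = 5/18
  d_1[Z] = 0*1/9 + 1/2*2/9 + 1/2*2/3 = 4/9
d_1 = (X=5/18, Y=5/18, Z=4/9)
  d_2[X] = 5/18*1/9 + 5/18*4/9 + 4/9*1/9 = 11/54
  d_2[Y] = 5/18*7/9 + 5/18*1/3 + 4/9*2/9 = 11/27
  d_2[Z] = 5/18*1/9 + 5/18*2/9 + 4/9*2/3 = 7/18
d_2 = (X=11/54, Y=11/27, Z=7/18)

Answer: 11/54 11/27 7/18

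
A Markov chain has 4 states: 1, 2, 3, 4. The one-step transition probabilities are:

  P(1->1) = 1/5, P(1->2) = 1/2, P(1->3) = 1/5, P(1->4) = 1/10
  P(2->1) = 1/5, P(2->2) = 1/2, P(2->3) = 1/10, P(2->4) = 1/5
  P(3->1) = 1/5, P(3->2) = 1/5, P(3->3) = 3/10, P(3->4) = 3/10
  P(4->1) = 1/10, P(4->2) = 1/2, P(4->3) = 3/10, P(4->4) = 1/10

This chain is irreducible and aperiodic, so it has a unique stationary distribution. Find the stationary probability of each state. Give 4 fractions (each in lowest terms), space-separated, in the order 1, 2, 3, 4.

Answer: 155/853 377/853 165/853 156/853

Derivation:
The stationary distribution satisfies pi = pi * P, i.e.:
  pi_1 = 1/5*pi_1 + 1/5*pi_2 + 1/5*pi_3 + 1/10*pi_4
  pi_2 = 1/2*pi_1 + 1/2*pi_2 + 1/5*pi_3 + 1/2*pi_4
  pi_3 = 1/5*pi_1 + 1/10*pi_2 + 3/10*pi_3 + 3/10*pi_4
  pi_4 = 1/10*pi_1 + 1/5*pi_2 + 3/10*pi_3 + 1/10*pi_4
with normalization: pi_1 + pi_2 + pi_3 + pi_4 = 1.

Using the first 3 balance equations plus normalization, the linear system A*pi = b is:
  [-4/5, 1/5, 1/5, 1/10] . pi = 0
  [1/2, -1/2, 1/5, 1/2] . pi = 0
  [1/5, 1/10, -7/10, 3/10] . pi = 0
  [1, 1, 1, 1] . pi = 1

Solving yields:
  pi_1 = 155/853
  pi_2 = 377/853
  pi_3 = 165/853
  pi_4 = 156/853

Verification (pi * P):
  155/853*1/5 + 377/853*1/5 + 165/853*1/5 + 156/853*1/10 = 155/853 = pi_1  (ok)
  155/853*1/2 + 377/853*1/2 + 165/853*1/5 + 156/853*1/2 = 377/853 = pi_2  (ok)
  155/853*1/5 + 377/853*1/10 + 165/853*3/10 + 156/853*3/10 = 165/853 = pi_3  (ok)
  155/853*1/10 + 377/853*1/5 + 165/853*3/10 + 156/853*1/10 = 156/853 = pi_4  (ok)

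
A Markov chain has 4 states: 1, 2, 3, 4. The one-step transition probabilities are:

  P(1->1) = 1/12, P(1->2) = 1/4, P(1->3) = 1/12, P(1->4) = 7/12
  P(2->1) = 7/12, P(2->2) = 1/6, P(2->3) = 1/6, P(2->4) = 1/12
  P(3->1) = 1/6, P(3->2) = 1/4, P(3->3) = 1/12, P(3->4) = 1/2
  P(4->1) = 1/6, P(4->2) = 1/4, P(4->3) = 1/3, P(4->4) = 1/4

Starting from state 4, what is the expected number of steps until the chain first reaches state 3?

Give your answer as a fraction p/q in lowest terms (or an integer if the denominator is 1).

Let h_i = expected steps to first reach 3 from state i.
Boundary: h_3 = 0.
First-step equations for the other states:
  h_1 = 1 + 1/12*h_1 + 1/4*h_2 + 1/12*h_3 + 7/12*h_4
  h_2 = 1 + 7/12*h_1 + 1/6*h_2 + 1/6*h_3 + 1/12*h_4
  h_4 = 1 + 1/6*h_1 + 1/4*h_2 + 1/3*h_3 + 1/4*h_4

Substituting h_3 = 0 and rearranging gives the linear system (I - Q) h = 1:
  [11/12, -1/4, -7/12] . (h_1, h_2, h_4) = 1
  [-7/12, 5/6, -1/12] . (h_1, h_2, h_4) = 1
  [-1/6, -1/4, 3/4] . (h_1, h_2, h_4) = 1

Solving yields:
  h_1 = 2496/475
  h_2 = 504/95
  h_4 = 2028/475

Starting state is 4, so the expected hitting time is h_4 = 2028/475.

Answer: 2028/475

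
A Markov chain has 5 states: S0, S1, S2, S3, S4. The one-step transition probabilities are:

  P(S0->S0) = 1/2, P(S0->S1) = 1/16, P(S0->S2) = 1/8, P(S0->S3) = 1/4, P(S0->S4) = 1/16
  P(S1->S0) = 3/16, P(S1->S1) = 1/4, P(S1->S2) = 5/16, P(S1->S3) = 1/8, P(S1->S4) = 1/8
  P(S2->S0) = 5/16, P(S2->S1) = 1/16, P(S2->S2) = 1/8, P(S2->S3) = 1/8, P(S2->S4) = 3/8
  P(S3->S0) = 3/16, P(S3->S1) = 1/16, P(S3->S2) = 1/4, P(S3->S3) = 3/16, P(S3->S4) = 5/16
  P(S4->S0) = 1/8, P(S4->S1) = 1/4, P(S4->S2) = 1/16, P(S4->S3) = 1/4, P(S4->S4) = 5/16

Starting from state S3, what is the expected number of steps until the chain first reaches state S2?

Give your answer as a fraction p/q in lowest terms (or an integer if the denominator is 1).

Answer: 7472/1377

Derivation:
Let h_i = expected steps to first reach S2 from state i.
Boundary: h_S2 = 0.
First-step equations for the other states:
  h_S0 = 1 + 1/2*h_S0 + 1/16*h_S1 + 1/8*h_S2 + 1/4*h_S3 + 1/16*h_S4
  h_S1 = 1 + 3/16*h_S0 + 1/4*h_S1 + 5/16*h_S2 + 1/8*h_S3 + 1/8*h_S4
  h_S3 = 1 + 3/16*h_S0 + 1/16*h_S1 + 1/4*h_S2 + 3/16*h_S3 + 5/16*h_S4
  h_S4 = 1 + 1/8*h_S0 + 1/4*h_S1 + 1/16*h_S2 + 1/4*h_S3 + 5/16*h_S4

Substituting h_S2 = 0 and rearranging gives the linear system (I - Q) h = 1:
  [1/2, -1/16, -1/4, -1/16] . (h_S0, h_S1, h_S3, h_S4) = 1
  [-3/16, 3/4, -1/8, -1/8] . (h_S0, h_S1, h_S3, h_S4) = 1
  [-3/16, -1/16, 13/16, -5/16] . (h_S0, h_S1, h_S3, h_S4) = 1
  [-1/8, -1/4, -1/4, 11/16] . (h_S0, h_S1, h_S3, h_S4) = 1

Solving yields:
  h_S0 = 2800/459
  h_S1 = 736/153
  h_S3 = 7472/1377
  h_S4 = 8656/1377

Starting state is S3, so the expected hitting time is h_S3 = 7472/1377.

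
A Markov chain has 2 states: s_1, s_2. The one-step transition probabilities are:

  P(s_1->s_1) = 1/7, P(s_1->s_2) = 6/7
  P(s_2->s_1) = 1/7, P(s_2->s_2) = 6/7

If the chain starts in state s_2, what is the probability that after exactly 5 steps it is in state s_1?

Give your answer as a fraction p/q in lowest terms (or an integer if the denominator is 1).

Answer: 1/7

Derivation:
Computing P^5 by repeated multiplication:
P^1 =
  s_1: [1/7, 6/7]
  s_2: [1/7, 6/7]
P^2 =
  s_1: [1/7, 6/7]
  s_2: [1/7, 6/7]
P^3 =
  s_1: [1/7, 6/7]
  s_2: [1/7, 6/7]
P^4 =
  s_1: [1/7, 6/7]
  s_2: [1/7, 6/7]
P^5 =
  s_1: [1/7, 6/7]
  s_2: [1/7, 6/7]

(P^5)[s_2 -> s_1] = 1/7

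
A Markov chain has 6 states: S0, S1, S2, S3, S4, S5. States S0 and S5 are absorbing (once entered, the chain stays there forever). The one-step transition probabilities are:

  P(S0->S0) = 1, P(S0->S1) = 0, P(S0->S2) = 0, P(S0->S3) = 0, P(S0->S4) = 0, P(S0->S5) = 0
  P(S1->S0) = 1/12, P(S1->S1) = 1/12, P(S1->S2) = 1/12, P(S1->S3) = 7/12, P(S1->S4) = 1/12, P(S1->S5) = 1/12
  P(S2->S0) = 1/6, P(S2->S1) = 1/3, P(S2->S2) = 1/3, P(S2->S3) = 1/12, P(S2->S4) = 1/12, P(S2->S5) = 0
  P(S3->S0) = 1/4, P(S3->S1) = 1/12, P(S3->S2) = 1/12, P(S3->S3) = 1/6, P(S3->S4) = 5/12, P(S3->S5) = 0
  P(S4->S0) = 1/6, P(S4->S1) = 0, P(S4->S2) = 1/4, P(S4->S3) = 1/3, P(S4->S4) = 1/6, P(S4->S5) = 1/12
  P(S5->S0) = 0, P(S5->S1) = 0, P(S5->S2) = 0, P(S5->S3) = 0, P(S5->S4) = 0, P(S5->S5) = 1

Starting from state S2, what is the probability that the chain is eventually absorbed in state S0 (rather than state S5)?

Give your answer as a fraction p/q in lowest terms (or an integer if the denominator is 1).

Let a_i = P(absorbed in S0 | start in state i).
Boundary conditions: a_S0 = 1, a_S5 = 0.
For each transient state i, a_i = sum_j P(i->j) * a_j:
  a_S1 = 1/12*a_S0 + 1/12*a_S1 + 1/12*a_S2 + 7/12*a_S3 + 1/12*a_S4 + 1/12*a_S5
  a_S2 = 1/6*a_S0 + 1/3*a_S1 + 1/3*a_S2 + 1/12*a_S3 + 1/12*a_S4 + 0*a_S5
  a_S3 = 1/4*a_S0 + 1/12*a_S1 + 1/12*a_S2 + 1/6*a_S3 + 5/12*a_S4 + 0*a_S5
  a_S4 = 1/6*a_S0 + 0*a_S1 + 1/4*a_S2 + 1/3*a_S3 + 1/6*a_S4 + 1/12*a_S5

Substituting a_S0 = 1 and a_S5 = 0, rearrange to (I - Q) a = r where r[i] = P(i -> S0):
  [11/12, -1/12, -7/12, -1/12] . (a_S1, a_S2, a_S3, a_S4) = 1/12
  [-1/3, 2/3, -1/12, -1/12] . (a_S1, a_S2, a_S3, a_S4) = 1/6
  [-1/12, -1/12, 5/6, -5/12] . (a_S1, a_S2, a_S3, a_S4) = 1/4
  [0, -1/4, -1/3, 5/6] . (a_S1, a_S2, a_S3, a_S4) = 1/6

Solving yields:
  a_S1 = 3685/4647
  a_S2 = 3974/4647
  a_S3 = 1342/1549
  a_S4 = 1244/1549

Starting state is S2, so the absorption probability is a_S2 = 3974/4647.

Answer: 3974/4647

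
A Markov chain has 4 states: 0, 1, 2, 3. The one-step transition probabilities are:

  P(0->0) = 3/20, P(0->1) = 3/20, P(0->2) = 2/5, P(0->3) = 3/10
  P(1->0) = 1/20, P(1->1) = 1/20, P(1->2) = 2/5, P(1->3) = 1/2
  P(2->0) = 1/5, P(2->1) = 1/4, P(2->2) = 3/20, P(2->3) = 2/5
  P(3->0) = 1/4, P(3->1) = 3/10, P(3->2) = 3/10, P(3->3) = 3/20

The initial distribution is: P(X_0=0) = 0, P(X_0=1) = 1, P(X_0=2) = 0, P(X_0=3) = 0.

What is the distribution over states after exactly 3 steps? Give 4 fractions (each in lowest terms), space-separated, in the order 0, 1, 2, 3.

Answer: 41/250 761/4000 31/100 1343/4000

Derivation:
Propagating the distribution step by step (d_{t+1} = d_t * P):
d_0 = (0=0, 1=1, 2=0, 3=0)
  d_1[0] = 0*3/20 + 1*1/20 + 0*1/5 + 0*1/4 = 1/20
  d_1[1] = 0*3/20 + 1*1/20 + 0*1/4 + 0*3/10 = 1/20
  d_1[2] = 0*2/5 + 1*2/5 + 0*3/20 + 0*3/10 = 2/5
  d_1[3] = 0*3/10 + 1*1/2 + 0*2/5 + 0*3/20 = 1/2
d_1 = (0=1/20, 1=1/20, 2=2/5, 3=1/2)
  d_2[0] = 1/20*3/20 + 1/20*1/20 + 2/5*1/5 + 1/2*1/4 = 43/200
  d_2[1] = 1/20*3/20 + 1/20*1/20 + 2/5*1/4 + 1/2*3/10 = 13/50
  d_2[2] = 1/20*2/5 + 1/20*2/5 + 2/5*3/20 + 1/2*3/10 = 1/4
  d_2[3] = 1/20*3/10 + 1/20*1/2 + 2/5*2/5 + 1/2*3/20 = 11/40
d_2 = (0=43/200, 1=13/50, 2=1/4, 3=11/40)
  d_3[0] = 43/200*3/20 + 13/50*1/20 + 1/4*1/5 + 11/40*1/4 = 41/250
  d_3[1] = 43/200*3/20 + 13/50*1/20 + 1/4*1/4 + 11/40*3/10 = 761/4000
  d_3[2] = 43/200*2/5 + 13/50*2/5 + 1/4*3/20 + 11/40*3/10 = 31/100
  d_3[3] = 43/200*3/10 + 13/50*1/2 + 1/4*2/5 + 11/40*3/20 = 1343/4000
d_3 = (0=41/250, 1=761/4000, 2=31/100, 3=1343/4000)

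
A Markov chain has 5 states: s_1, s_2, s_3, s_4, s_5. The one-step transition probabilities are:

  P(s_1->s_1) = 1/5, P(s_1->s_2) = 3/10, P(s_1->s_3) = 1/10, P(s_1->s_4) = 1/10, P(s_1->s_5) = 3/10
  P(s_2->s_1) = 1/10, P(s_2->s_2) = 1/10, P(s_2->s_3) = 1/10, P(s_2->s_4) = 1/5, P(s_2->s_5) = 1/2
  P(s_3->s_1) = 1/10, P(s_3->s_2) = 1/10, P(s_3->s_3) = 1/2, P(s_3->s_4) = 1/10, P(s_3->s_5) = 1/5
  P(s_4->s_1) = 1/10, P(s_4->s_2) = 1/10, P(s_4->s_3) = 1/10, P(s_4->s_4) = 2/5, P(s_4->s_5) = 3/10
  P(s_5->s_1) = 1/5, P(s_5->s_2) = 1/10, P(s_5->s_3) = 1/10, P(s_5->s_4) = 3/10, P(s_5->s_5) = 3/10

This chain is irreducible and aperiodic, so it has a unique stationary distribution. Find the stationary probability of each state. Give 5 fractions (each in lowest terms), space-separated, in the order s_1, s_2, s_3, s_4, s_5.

The stationary distribution satisfies pi = pi * P, i.e.:
  pi_s_1 = 1/5*pi_s_1 + 1/10*pi_s_2 + 1/10*pi_s_3 + 1/10*pi_s_4 + 1/5*pi_s_5
  pi_s_2 = 3/10*pi_s_1 + 1/10*pi_s_2 + 1/10*pi_s_3 + 1/10*pi_s_4 + 1/10*pi_s_5
  pi_s_3 = 1/10*pi_s_1 + 1/10*pi_s_2 + 1/2*pi_s_3 + 1/10*pi_s_4 + 1/10*pi_s_5
  pi_s_4 = 1/10*pi_s_1 + 1/5*pi_s_2 + 1/10*pi_s_3 + 2/5*pi_s_4 + 3/10*pi_s_5
  pi_s_5 = 3/10*pi_s_1 + 1/2*pi_s_2 + 1/5*pi_s_3 + 3/10*pi_s_4 + 3/10*pi_s_5
with normalization: pi_s_1 + pi_s_2 + pi_s_3 + pi_s_4 + pi_s_5 = 1.

Using the first 4 balance equations plus normalization, the linear system A*pi = b is:
  [-4/5, 1/10, 1/10, 1/10, 1/5] . pi = 0
  [3/10, -9/10, 1/10, 1/10, 1/10] . pi = 0
  [1/10, 1/10, -1/2, 1/10, 1/10] . pi = 0
  [1/10, 1/5, 1/10, -3/5, 3/10] . pi = 0
  [1, 1, 1, 1, 1] . pi = 1

Solving yields:
  pi_s_1 = 391/2688
  pi_s_2 = 347/2688
  pi_s_3 = 1/6
  pi_s_4 = 671/2688
  pi_s_5 = 277/896

Verification (pi * P):
  391/2688*1/5 + 347/2688*1/10 + 1/6*1/10 + 671/2688*1/10 + 277/896*1/5 = 391/2688 = pi_s_1  (ok)
  391/2688*3/10 + 347/2688*1/10 + 1/6*1/10 + 671/2688*1/10 + 277/896*1/10 = 347/2688 = pi_s_2  (ok)
  391/2688*1/10 + 347/2688*1/10 + 1/6*1/2 + 671/2688*1/10 + 277/896*1/10 = 1/6 = pi_s_3  (ok)
  391/2688*1/10 + 347/2688*1/5 + 1/6*1/10 + 671/2688*2/5 + 277/896*3/10 = 671/2688 = pi_s_4  (ok)
  391/2688*3/10 + 347/2688*1/2 + 1/6*1/5 + 671/2688*3/10 + 277/896*3/10 = 277/896 = pi_s_5  (ok)

Answer: 391/2688 347/2688 1/6 671/2688 277/896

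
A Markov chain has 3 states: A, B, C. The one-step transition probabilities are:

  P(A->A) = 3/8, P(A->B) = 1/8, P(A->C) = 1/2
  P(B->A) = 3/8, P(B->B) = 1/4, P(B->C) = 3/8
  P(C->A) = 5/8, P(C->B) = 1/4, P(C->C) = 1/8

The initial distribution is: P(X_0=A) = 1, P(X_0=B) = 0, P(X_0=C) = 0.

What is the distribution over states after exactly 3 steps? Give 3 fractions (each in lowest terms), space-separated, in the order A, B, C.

Answer: 115/256 3/16 93/256

Derivation:
Propagating the distribution step by step (d_{t+1} = d_t * P):
d_0 = (A=1, B=0, C=0)
  d_1[A] = 1*3/8 + 0*3/8 + 0*5/8 = 3/8
  d_1[B] = 1*1/8 + 0*1/4 + 0*1/4 = 1/8
  d_1[C] = 1*1/2 + 0*3/8 + 0*1/8 = 1/2
d_1 = (A=3/8, B=1/8, C=1/2)
  d_2[A] = 3/8*3/8 + 1/8*3/8 + 1/2*5/8 = 1/2
  d_2[B] = 3/8*1/8 + 1/8*1/4 + 1/2*1/4 = 13/64
  d_2[C] = 3/8*1/2 + 1/8*3/8 + 1/2*1/8 = 19/64
d_2 = (A=1/2, B=13/64, C=19/64)
  d_3[A] = 1/2*3/8 + 13/64*3/8 + 19/64*5/8 = 115/256
  d_3[B] = 1/2*1/8 + 13/64*1/4 + 19/64*1/4 = 3/16
  d_3[C] = 1/2*1/2 + 13/64*3/8 + 19/64*1/8 = 93/256
d_3 = (A=115/256, B=3/16, C=93/256)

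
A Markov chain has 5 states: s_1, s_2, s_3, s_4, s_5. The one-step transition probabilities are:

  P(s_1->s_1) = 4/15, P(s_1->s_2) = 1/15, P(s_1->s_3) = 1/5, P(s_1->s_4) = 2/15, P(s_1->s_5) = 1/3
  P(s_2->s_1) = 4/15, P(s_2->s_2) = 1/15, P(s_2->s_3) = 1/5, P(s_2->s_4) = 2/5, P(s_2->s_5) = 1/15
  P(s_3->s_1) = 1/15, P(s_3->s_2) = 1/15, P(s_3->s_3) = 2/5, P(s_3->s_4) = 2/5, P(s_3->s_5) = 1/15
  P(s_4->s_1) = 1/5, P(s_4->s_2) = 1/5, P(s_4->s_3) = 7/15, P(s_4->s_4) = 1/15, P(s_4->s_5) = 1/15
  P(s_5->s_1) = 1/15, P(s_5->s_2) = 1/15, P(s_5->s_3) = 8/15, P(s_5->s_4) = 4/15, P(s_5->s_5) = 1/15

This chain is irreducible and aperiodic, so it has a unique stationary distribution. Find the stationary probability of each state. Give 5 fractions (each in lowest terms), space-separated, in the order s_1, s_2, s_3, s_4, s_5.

Answer: 17/112 17/168 8/21 29/112 3/28

Derivation:
The stationary distribution satisfies pi = pi * P, i.e.:
  pi_s_1 = 4/15*pi_s_1 + 4/15*pi_s_2 + 1/15*pi_s_3 + 1/5*pi_s_4 + 1/15*pi_s_5
  pi_s_2 = 1/15*pi_s_1 + 1/15*pi_s_2 + 1/15*pi_s_3 + 1/5*pi_s_4 + 1/15*pi_s_5
  pi_s_3 = 1/5*pi_s_1 + 1/5*pi_s_2 + 2/5*pi_s_3 + 7/15*pi_s_4 + 8/15*pi_s_5
  pi_s_4 = 2/15*pi_s_1 + 2/5*pi_s_2 + 2/5*pi_s_3 + 1/15*pi_s_4 + 4/15*pi_s_5
  pi_s_5 = 1/3*pi_s_1 + 1/15*pi_s_2 + 1/15*pi_s_3 + 1/15*pi_s_4 + 1/15*pi_s_5
with normalization: pi_s_1 + pi_s_2 + pi_s_3 + pi_s_4 + pi_s_5 = 1.

Using the first 4 balance equations plus normalization, the linear system A*pi = b is:
  [-11/15, 4/15, 1/15, 1/5, 1/15] . pi = 0
  [1/15, -14/15, 1/15, 1/5, 1/15] . pi = 0
  [1/5, 1/5, -3/5, 7/15, 8/15] . pi = 0
  [2/15, 2/5, 2/5, -14/15, 4/15] . pi = 0
  [1, 1, 1, 1, 1] . pi = 1

Solving yields:
  pi_s_1 = 17/112
  pi_s_2 = 17/168
  pi_s_3 = 8/21
  pi_s_4 = 29/112
  pi_s_5 = 3/28

Verification (pi * P):
  17/112*4/15 + 17/168*4/15 + 8/21*1/15 + 29/112*1/5 + 3/28*1/15 = 17/112 = pi_s_1  (ok)
  17/112*1/15 + 17/168*1/15 + 8/21*1/15 + 29/112*1/5 + 3/28*1/15 = 17/168 = pi_s_2  (ok)
  17/112*1/5 + 17/168*1/5 + 8/21*2/5 + 29/112*7/15 + 3/28*8/15 = 8/21 = pi_s_3  (ok)
  17/112*2/15 + 17/168*2/5 + 8/21*2/5 + 29/112*1/15 + 3/28*4/15 = 29/112 = pi_s_4  (ok)
  17/112*1/3 + 17/168*1/15 + 8/21*1/15 + 29/112*1/15 + 3/28*1/15 = 3/28 = pi_s_5  (ok)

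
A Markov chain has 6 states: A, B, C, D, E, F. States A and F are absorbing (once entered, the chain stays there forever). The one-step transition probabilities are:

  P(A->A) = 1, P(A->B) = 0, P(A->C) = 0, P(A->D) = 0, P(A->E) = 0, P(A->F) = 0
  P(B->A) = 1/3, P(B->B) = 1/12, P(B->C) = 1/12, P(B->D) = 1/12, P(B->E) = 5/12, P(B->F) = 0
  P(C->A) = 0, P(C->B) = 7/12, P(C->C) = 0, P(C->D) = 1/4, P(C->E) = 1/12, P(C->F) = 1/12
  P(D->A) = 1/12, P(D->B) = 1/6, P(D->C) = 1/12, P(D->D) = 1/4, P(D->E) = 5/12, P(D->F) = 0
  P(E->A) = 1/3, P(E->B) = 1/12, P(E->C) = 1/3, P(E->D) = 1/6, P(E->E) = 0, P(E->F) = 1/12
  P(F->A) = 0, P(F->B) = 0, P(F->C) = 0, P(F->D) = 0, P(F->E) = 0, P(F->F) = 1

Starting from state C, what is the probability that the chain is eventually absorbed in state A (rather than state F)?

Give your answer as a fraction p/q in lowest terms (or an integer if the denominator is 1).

Answer: 1045/1316

Derivation:
Let a_i = P(absorbed in A | start in state i).
Boundary conditions: a_A = 1, a_F = 0.
For each transient state i, a_i = sum_j P(i->j) * a_j:
  a_B = 1/3*a_A + 1/12*a_B + 1/12*a_C + 1/12*a_D + 5/12*a_E + 0*a_F
  a_C = 0*a_A + 7/12*a_B + 0*a_C + 1/4*a_D + 1/12*a_E + 1/12*a_F
  a_D = 1/12*a_A + 1/6*a_B + 1/12*a_C + 1/4*a_D + 5/12*a_E + 0*a_F
  a_E = 1/3*a_A + 1/12*a_B + 1/3*a_C + 1/6*a_D + 0*a_E + 1/12*a_F

Substituting a_A = 1 and a_F = 0, rearrange to (I - Q) a = r where r[i] = P(i -> A):
  [11/12, -1/12, -1/12, -5/12] . (a_B, a_C, a_D, a_E) = 1/3
  [-7/12, 1, -1/4, -1/12] . (a_B, a_C, a_D, a_E) = 0
  [-1/6, -1/12, 3/4, -5/12] . (a_B, a_C, a_D, a_E) = 1/12
  [-1/12, -1/3, -1/6, 1] . (a_B, a_C, a_D, a_E) = 1/3

Solving yields:
  a_B = 1161/1316
  a_C = 1045/1316
  a_D = 2229/2632
  a_E = 2139/2632

Starting state is C, so the absorption probability is a_C = 1045/1316.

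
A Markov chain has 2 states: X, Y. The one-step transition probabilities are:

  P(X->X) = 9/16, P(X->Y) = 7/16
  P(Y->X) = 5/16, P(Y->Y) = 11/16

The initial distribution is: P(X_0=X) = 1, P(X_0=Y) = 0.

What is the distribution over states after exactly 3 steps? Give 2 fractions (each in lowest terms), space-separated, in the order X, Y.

Answer: 109/256 147/256

Derivation:
Propagating the distribution step by step (d_{t+1} = d_t * P):
d_0 = (X=1, Y=0)
  d_1[X] = 1*9/16 + 0*5/16 = 9/16
  d_1[Y] = 1*7/16 + 0*11/16 = 7/16
d_1 = (X=9/16, Y=7/16)
  d_2[X] = 9/16*9/16 + 7/16*5/16 = 29/64
  d_2[Y] = 9/16*7/16 + 7/16*11/16 = 35/64
d_2 = (X=29/64, Y=35/64)
  d_3[X] = 29/64*9/16 + 35/64*5/16 = 109/256
  d_3[Y] = 29/64*7/16 + 35/64*11/16 = 147/256
d_3 = (X=109/256, Y=147/256)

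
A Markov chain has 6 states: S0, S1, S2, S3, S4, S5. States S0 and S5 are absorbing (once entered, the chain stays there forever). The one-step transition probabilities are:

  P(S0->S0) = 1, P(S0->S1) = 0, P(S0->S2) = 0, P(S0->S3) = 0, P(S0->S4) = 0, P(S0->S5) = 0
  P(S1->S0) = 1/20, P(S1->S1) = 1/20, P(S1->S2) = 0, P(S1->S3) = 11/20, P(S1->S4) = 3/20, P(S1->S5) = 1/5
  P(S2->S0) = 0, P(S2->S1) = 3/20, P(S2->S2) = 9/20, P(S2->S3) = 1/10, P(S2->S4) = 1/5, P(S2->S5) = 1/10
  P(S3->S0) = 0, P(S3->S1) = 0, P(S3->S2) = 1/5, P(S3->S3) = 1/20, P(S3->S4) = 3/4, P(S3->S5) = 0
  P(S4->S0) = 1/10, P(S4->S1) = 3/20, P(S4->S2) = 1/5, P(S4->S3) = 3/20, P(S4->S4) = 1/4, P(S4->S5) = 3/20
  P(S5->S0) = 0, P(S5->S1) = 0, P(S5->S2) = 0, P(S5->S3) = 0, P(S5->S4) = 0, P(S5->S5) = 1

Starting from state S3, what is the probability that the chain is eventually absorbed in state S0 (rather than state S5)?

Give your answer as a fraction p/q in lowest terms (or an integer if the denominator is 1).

Let a_i = P(absorbed in S0 | start in state i).
Boundary conditions: a_S0 = 1, a_S5 = 0.
For each transient state i, a_i = sum_j P(i->j) * a_j:
  a_S1 = 1/20*a_S0 + 1/20*a_S1 + 0*a_S2 + 11/20*a_S3 + 3/20*a_S4 + 1/5*a_S5
  a_S2 = 0*a_S0 + 3/20*a_S1 + 9/20*a_S2 + 1/10*a_S3 + 1/5*a_S4 + 1/10*a_S5
  a_S3 = 0*a_S0 + 0*a_S1 + 1/5*a_S2 + 1/20*a_S3 + 3/4*a_S4 + 0*a_S5
  a_S4 = 1/10*a_S0 + 3/20*a_S1 + 1/5*a_S2 + 3/20*a_S3 + 1/4*a_S4 + 3/20*a_S5

Substituting a_S0 = 1 and a_S5 = 0, rearrange to (I - Q) a = r where r[i] = P(i -> S0):
  [19/20, 0, -11/20, -3/20] . (a_S1, a_S2, a_S3, a_S4) = 1/20
  [-3/20, 11/20, -1/10, -1/5] . (a_S1, a_S2, a_S3, a_S4) = 0
  [0, -1/5, 19/20, -3/4] . (a_S1, a_S2, a_S3, a_S4) = 0
  [-3/20, -1/5, -3/20, 3/4] . (a_S1, a_S2, a_S3, a_S4) = 1/10

Solving yields:
  a_S1 = 3618/13189
  a_S2 = 3199/13189
  a_S3 = 7853/26378
  a_S4 = 8241/26378

Starting state is S3, so the absorption probability is a_S3 = 7853/26378.

Answer: 7853/26378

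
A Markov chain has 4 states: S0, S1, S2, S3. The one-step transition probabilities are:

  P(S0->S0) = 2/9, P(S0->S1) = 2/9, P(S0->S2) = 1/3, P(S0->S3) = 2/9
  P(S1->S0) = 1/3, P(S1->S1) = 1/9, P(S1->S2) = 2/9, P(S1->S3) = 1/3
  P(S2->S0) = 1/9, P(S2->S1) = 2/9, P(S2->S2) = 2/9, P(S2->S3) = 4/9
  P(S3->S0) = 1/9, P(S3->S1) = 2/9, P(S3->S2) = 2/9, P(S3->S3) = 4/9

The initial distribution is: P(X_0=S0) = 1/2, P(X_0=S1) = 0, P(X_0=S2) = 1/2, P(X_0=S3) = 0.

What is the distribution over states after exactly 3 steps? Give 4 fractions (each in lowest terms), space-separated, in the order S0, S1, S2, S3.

Propagating the distribution step by step (d_{t+1} = d_t * P):
d_0 = (S0=1/2, S1=0, S2=1/2, S3=0)
  d_1[S0] = 1/2*2/9 + 0*1/3 + 1/2*1/9 + 0*1/9 = 1/6
  d_1[S1] = 1/2*2/9 + 0*1/9 + 1/2*2/9 + 0*2/9 = 2/9
  d_1[S2] = 1/2*1/3 + 0*2/9 + 1/2*2/9 + 0*2/9 = 5/18
  d_1[S3] = 1/2*2/9 + 0*1/3 + 1/2*4/9 + 0*4/9 = 1/3
d_1 = (S0=1/6, S1=2/9, S2=5/18, S3=1/3)
  d_2[S0] = 1/6*2/9 + 2/9*1/3 + 5/18*1/9 + 1/3*1/9 = 29/162
  d_2[S1] = 1/6*2/9 + 2/9*1/9 + 5/18*2/9 + 1/3*2/9 = 16/81
  d_2[S2] = 1/6*1/3 + 2/9*2/9 + 5/18*2/9 + 1/3*2/9 = 13/54
  d_2[S3] = 1/6*2/9 + 2/9*1/3 + 5/18*4/9 + 1/3*4/9 = 31/81
d_2 = (S0=29/162, S1=16/81, S2=13/54, S3=31/81)
  d_3[S0] = 29/162*2/9 + 16/81*1/3 + 13/54*1/9 + 31/81*1/9 = 85/486
  d_3[S1] = 29/162*2/9 + 16/81*1/9 + 13/54*2/9 + 31/81*2/9 = 146/729
  d_3[S2] = 29/162*1/3 + 16/81*2/9 + 13/54*2/9 + 31/81*2/9 = 353/1458
  d_3[S3] = 29/162*2/9 + 16/81*1/3 + 13/54*4/9 + 31/81*4/9 = 31/81
d_3 = (S0=85/486, S1=146/729, S2=353/1458, S3=31/81)

Answer: 85/486 146/729 353/1458 31/81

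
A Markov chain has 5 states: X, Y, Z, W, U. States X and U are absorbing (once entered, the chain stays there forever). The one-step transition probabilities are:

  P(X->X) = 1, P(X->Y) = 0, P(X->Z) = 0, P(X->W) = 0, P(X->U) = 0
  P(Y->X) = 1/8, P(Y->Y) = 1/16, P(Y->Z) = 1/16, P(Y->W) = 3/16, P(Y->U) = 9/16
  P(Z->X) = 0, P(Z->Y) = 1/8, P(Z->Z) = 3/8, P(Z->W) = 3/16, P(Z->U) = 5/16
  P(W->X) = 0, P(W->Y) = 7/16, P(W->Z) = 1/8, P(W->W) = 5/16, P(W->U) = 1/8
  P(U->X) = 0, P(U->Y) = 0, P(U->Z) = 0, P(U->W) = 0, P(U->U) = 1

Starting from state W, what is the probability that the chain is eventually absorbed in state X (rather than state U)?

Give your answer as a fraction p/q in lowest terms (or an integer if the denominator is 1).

Answer: 4/35

Derivation:
Let a_i = P(absorbed in X | start in state i).
Boundary conditions: a_X = 1, a_U = 0.
For each transient state i, a_i = sum_j P(i->j) * a_j:
  a_Y = 1/8*a_X + 1/16*a_Y + 1/16*a_Z + 3/16*a_W + 9/16*a_U
  a_Z = 0*a_X + 1/8*a_Y + 3/8*a_Z + 3/16*a_W + 5/16*a_U
  a_W = 0*a_X + 7/16*a_Y + 1/8*a_Z + 5/16*a_W + 1/8*a_U

Substituting a_X = 1 and a_U = 0, rearrange to (I - Q) a = r where r[i] = P(i -> X):
  [15/16, -1/16, -3/16] . (a_Y, a_Z, a_W) = 1/8
  [-1/8, 5/8, -3/16] . (a_Y, a_Z, a_W) = 0
  [-7/16, -1/8, 11/16] . (a_Y, a_Z, a_W) = 0

Solving yields:
  a_Y = 208/1295
  a_Z = 86/1295
  a_W = 4/35

Starting state is W, so the absorption probability is a_W = 4/35.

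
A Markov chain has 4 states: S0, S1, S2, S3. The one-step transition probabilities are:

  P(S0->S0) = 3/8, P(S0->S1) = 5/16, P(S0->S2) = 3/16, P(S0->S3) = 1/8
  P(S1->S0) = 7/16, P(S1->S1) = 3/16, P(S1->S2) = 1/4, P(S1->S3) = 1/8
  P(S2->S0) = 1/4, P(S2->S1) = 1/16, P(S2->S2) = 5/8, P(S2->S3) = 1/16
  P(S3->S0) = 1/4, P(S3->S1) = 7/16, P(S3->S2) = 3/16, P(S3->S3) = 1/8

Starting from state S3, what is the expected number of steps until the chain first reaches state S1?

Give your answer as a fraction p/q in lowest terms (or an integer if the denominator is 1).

Let h_i = expected steps to first reach S1 from state i.
Boundary: h_S1 = 0.
First-step equations for the other states:
  h_S0 = 1 + 3/8*h_S0 + 5/16*h_S1 + 3/16*h_S2 + 1/8*h_S3
  h_S2 = 1 + 1/4*h_S0 + 1/16*h_S1 + 5/8*h_S2 + 1/16*h_S3
  h_S3 = 1 + 1/4*h_S0 + 7/16*h_S1 + 3/16*h_S2 + 1/8*h_S3

Substituting h_S1 = 0 and rearranging gives the linear system (I - Q) h = 1:
  [5/8, -3/16, -1/8] . (h_S0, h_S2, h_S3) = 1
  [-1/4, 3/8, -1/16] . (h_S0, h_S2, h_S3) = 1
  [-1/4, -3/16, 7/8] . (h_S0, h_S2, h_S3) = 1

Solving yields:
  h_S0 = 128/31
  h_S2 = 560/93
  h_S3 = 112/31

Starting state is S3, so the expected hitting time is h_S3 = 112/31.

Answer: 112/31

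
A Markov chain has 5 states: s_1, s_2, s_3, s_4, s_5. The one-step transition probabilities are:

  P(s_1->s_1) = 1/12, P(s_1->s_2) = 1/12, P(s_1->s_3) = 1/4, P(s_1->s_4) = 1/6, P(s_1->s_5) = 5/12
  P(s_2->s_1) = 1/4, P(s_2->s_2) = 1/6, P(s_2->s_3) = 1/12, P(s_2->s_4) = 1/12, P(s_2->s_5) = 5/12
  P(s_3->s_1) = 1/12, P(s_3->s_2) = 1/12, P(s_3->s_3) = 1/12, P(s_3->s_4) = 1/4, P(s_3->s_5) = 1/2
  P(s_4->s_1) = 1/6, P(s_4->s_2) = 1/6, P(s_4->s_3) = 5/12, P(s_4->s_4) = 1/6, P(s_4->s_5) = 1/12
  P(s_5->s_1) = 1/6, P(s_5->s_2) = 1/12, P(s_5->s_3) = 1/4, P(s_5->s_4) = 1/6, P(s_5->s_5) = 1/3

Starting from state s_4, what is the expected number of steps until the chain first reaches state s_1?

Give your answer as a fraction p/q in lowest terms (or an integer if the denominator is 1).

Answer: 1848/289

Derivation:
Let h_i = expected steps to first reach s_1 from state i.
Boundary: h_s_1 = 0.
First-step equations for the other states:
  h_s_2 = 1 + 1/4*h_s_1 + 1/6*h_s_2 + 1/12*h_s_3 + 1/12*h_s_4 + 5/12*h_s_5
  h_s_3 = 1 + 1/12*h_s_1 + 1/12*h_s_2 + 1/12*h_s_3 + 1/4*h_s_4 + 1/2*h_s_5
  h_s_4 = 1 + 1/6*h_s_1 + 1/6*h_s_2 + 5/12*h_s_3 + 1/6*h_s_4 + 1/12*h_s_5
  h_s_5 = 1 + 1/6*h_s_1 + 1/12*h_s_2 + 1/4*h_s_3 + 1/6*h_s_4 + 1/3*h_s_5

Substituting h_s_1 = 0 and rearranging gives the linear system (I - Q) h = 1:
  [5/6, -1/12, -1/12, -5/12] . (h_s_2, h_s_3, h_s_4, h_s_5) = 1
  [-1/12, 11/12, -1/4, -1/2] . (h_s_2, h_s_3, h_s_4, h_s_5) = 1
  [-1/6, -5/12, 5/6, -1/12] . (h_s_2, h_s_3, h_s_4, h_s_5) = 1
  [-1/12, -1/4, -1/6, 2/3] . (h_s_2, h_s_3, h_s_4, h_s_5) = 1

Solving yields:
  h_s_2 = 1650/289
  h_s_3 = 1974/289
  h_s_4 = 1848/289
  h_s_5 = 1842/289

Starting state is s_4, so the expected hitting time is h_s_4 = 1848/289.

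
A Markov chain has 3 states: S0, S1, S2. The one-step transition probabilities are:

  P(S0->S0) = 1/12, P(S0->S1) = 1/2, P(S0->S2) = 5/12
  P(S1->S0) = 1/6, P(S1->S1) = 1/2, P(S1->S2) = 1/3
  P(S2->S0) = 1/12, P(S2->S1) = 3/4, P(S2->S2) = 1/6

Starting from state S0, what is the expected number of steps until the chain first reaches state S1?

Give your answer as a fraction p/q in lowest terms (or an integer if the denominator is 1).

Let h_i = expected steps to first reach S1 from state i.
Boundary: h_S1 = 0.
First-step equations for the other states:
  h_S0 = 1 + 1/12*h_S0 + 1/2*h_S1 + 5/12*h_S2
  h_S2 = 1 + 1/12*h_S0 + 3/4*h_S1 + 1/6*h_S2

Substituting h_S1 = 0 and rearranging gives the linear system (I - Q) h = 1:
  [11/12, -5/12] . (h_S0, h_S2) = 1
  [-1/12, 5/6] . (h_S0, h_S2) = 1

Solving yields:
  h_S0 = 12/7
  h_S2 = 48/35

Starting state is S0, so the expected hitting time is h_S0 = 12/7.

Answer: 12/7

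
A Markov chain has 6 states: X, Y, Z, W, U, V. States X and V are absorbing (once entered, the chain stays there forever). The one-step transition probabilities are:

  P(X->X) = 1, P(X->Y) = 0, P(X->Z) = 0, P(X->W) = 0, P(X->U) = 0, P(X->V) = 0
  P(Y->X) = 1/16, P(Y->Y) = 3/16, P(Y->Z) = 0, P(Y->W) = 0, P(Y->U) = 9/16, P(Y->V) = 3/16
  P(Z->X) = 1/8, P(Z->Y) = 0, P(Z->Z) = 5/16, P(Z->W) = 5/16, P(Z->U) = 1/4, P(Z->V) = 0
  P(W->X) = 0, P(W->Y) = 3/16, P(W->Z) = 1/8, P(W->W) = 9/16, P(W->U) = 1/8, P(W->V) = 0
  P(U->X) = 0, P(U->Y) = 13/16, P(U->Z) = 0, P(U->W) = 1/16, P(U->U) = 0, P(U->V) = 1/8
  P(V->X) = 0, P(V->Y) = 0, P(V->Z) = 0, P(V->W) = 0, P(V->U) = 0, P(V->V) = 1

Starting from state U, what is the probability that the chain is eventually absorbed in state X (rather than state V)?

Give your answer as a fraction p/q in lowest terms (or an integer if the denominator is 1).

Answer: 478/2705

Derivation:
Let a_i = P(absorbed in X | start in state i).
Boundary conditions: a_X = 1, a_V = 0.
For each transient state i, a_i = sum_j P(i->j) * a_j:
  a_Y = 1/16*a_X + 3/16*a_Y + 0*a_Z + 0*a_W + 9/16*a_U + 3/16*a_V
  a_Z = 1/8*a_X + 0*a_Y + 5/16*a_Z + 5/16*a_W + 1/4*a_U + 0*a_V
  a_W = 0*a_X + 3/16*a_Y + 1/8*a_Z + 9/16*a_W + 1/8*a_U + 0*a_V
  a_U = 0*a_X + 13/16*a_Y + 0*a_Z + 1/16*a_W + 0*a_U + 1/8*a_V

Substituting a_X = 1 and a_V = 0, rearrange to (I - Q) a = r where r[i] = P(i -> X):
  [13/16, 0, 0, -9/16] . (a_Y, a_Z, a_W, a_U) = 1/16
  [0, 11/16, -5/16, -1/4] . (a_Y, a_Z, a_W, a_U) = 1/8
  [-3/16, -1/8, 7/16, -1/8] . (a_Y, a_Z, a_W, a_U) = 0
  [-13/16, 0, -1/16, 1] . (a_Y, a_Z, a_W, a_U) = 0

Solving yields:
  a_Y = 539/2705
  a_Z = 957/2705
  a_W = 641/2705
  a_U = 478/2705

Starting state is U, so the absorption probability is a_U = 478/2705.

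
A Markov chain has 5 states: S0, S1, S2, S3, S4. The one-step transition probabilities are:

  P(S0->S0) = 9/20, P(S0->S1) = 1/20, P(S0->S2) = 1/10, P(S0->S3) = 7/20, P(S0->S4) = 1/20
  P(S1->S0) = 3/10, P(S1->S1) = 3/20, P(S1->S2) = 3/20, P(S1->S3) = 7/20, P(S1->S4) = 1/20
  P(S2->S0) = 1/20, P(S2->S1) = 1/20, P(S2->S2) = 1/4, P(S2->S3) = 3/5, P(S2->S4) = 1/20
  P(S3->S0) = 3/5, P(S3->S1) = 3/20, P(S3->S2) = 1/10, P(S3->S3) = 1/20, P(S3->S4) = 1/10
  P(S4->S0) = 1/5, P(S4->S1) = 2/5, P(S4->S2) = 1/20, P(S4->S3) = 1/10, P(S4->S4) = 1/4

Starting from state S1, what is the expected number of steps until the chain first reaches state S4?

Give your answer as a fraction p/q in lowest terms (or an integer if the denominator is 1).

Answer: 158820/10273

Derivation:
Let h_i = expected steps to first reach S4 from state i.
Boundary: h_S4 = 0.
First-step equations for the other states:
  h_S0 = 1 + 9/20*h_S0 + 1/20*h_S1 + 1/10*h_S2 + 7/20*h_S3 + 1/20*h_S4
  h_S1 = 1 + 3/10*h_S0 + 3/20*h_S1 + 3/20*h_S2 + 7/20*h_S3 + 1/20*h_S4
  h_S2 = 1 + 1/20*h_S0 + 1/20*h_S1 + 1/4*h_S2 + 3/5*h_S3 + 1/20*h_S4
  h_S3 = 1 + 3/5*h_S0 + 3/20*h_S1 + 1/10*h_S2 + 1/20*h_S3 + 1/10*h_S4

Substituting h_S4 = 0 and rearranging gives the linear system (I - Q) h = 1:
  [11/20, -1/20, -1/10, -7/20] . (h_S0, h_S1, h_S2, h_S3) = 1
  [-3/10, 17/20, -3/20, -7/20] . (h_S0, h_S1, h_S2, h_S3) = 1
  [-1/20, -1/20, 3/4, -3/5] . (h_S0, h_S1, h_S2, h_S3) = 1
  [-3/5, -3/20, -1/10, 19/20] . (h_S0, h_S1, h_S2, h_S3) = 1

Solving yields:
  h_S0 = 158920/10273
  h_S1 = 158820/10273
  h_S2 = 157120/10273
  h_S3 = 152800/10273

Starting state is S1, so the expected hitting time is h_S1 = 158820/10273.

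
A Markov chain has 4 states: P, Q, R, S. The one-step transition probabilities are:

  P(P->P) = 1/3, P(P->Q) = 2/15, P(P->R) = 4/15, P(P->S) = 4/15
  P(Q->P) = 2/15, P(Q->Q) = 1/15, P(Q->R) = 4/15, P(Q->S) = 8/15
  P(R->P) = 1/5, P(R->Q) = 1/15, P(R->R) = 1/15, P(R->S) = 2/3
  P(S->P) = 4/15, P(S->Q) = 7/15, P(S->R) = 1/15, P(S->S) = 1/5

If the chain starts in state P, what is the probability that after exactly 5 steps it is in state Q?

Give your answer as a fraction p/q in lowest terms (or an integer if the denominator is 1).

Answer: 175034/759375

Derivation:
Computing P^5 by repeated multiplication:
P^1 =
  P: [1/3, 2/15, 4/15, 4/15]
  Q: [2/15, 1/15, 4/15, 8/15]
  R: [1/5, 1/15, 1/15, 2/3]
  S: [4/15, 7/15, 1/15, 1/5]
P^2 =
  P: [19/75, 44/225, 4/25, 88/225]
  Q: [56/225, 13/45, 8/75, 16/45]
  R: [4/15, 26/75, 3/25, 4/15]
  S: [49/225, 37/225, 16/75, 91/225]
P^3 =
  P: [833/3375, 6/25, 176/1125, 1204/3375]
  Q: [802/3375, 761/3375, 196/1125, 136/375]
  R: [259/1125, 43/225, 71/375, 146/375]
  S: [827/3375, 164/675, 161/1125, 83/225]
P^4 =
  P: [2437/10125, 11432/50625, 2768/16875, 18704/50625]
  Q: [4064/16875, 11521/50625, 896/5625, 18848/50625]
  R: [1372/5625, 4012/16875, 283/1875, 248/675]
  S: [452/1875, 11672/50625, 308/1875, 18433/50625]
P^5 =
  P: [183517/759375, 175034/759375, 40492/253125, 93116/253125]
  Q: [183586/759375, 1303/5625, 40588/253125, 55624/151875]
  R: [12209/50625, 19397/84375, 13753/84375, 18526/50625]
  S: [183044/759375, 57809/253125, 40751/253125, 280651/759375]

(P^5)[P -> Q] = 175034/759375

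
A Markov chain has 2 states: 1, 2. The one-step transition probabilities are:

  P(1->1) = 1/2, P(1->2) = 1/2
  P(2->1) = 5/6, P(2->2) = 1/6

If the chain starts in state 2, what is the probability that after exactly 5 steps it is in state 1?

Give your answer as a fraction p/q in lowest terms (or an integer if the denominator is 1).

Computing P^5 by repeated multiplication:
P^1 =
  1: [1/2, 1/2]
  2: [5/6, 1/6]
P^2 =
  1: [2/3, 1/3]
  2: [5/9, 4/9]
P^3 =
  1: [11/18, 7/18]
  2: [35/54, 19/54]
P^4 =
  1: [17/27, 10/27]
  2: [50/81, 31/81]
P^5 =
  1: [101/162, 61/162]
  2: [305/486, 181/486]

(P^5)[2 -> 1] = 305/486

Answer: 305/486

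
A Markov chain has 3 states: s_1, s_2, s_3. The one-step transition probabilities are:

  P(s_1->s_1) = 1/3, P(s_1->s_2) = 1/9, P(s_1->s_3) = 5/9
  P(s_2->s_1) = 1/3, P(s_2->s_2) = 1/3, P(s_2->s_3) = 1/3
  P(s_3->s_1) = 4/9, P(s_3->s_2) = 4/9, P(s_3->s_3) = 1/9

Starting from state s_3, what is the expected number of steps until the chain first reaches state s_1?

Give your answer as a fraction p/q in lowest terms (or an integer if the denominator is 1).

Let h_i = expected steps to first reach s_1 from state i.
Boundary: h_s_1 = 0.
First-step equations for the other states:
  h_s_2 = 1 + 1/3*h_s_1 + 1/3*h_s_2 + 1/3*h_s_3
  h_s_3 = 1 + 4/9*h_s_1 + 4/9*h_s_2 + 1/9*h_s_3

Substituting h_s_1 = 0 and rearranging gives the linear system (I - Q) h = 1:
  [2/3, -1/3] . (h_s_2, h_s_3) = 1
  [-4/9, 8/9] . (h_s_2, h_s_3) = 1

Solving yields:
  h_s_2 = 11/4
  h_s_3 = 5/2

Starting state is s_3, so the expected hitting time is h_s_3 = 5/2.

Answer: 5/2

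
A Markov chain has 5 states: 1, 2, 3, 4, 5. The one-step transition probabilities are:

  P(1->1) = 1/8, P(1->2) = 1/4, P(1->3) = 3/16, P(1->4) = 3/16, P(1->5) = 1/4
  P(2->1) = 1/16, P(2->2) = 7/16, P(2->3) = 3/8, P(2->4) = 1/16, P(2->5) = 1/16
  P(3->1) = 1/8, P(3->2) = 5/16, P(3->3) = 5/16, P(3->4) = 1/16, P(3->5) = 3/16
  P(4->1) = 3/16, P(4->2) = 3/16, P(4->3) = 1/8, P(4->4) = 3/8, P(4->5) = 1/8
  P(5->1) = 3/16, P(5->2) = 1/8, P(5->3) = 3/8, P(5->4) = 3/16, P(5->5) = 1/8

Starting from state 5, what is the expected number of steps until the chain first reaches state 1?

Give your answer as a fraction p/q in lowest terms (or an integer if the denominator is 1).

Answer: 2896/383

Derivation:
Let h_i = expected steps to first reach 1 from state i.
Boundary: h_1 = 0.
First-step equations for the other states:
  h_2 = 1 + 1/16*h_1 + 7/16*h_2 + 3/8*h_3 + 1/16*h_4 + 1/16*h_5
  h_3 = 1 + 1/8*h_1 + 5/16*h_2 + 5/16*h_3 + 1/16*h_4 + 3/16*h_5
  h_4 = 1 + 3/16*h_1 + 3/16*h_2 + 1/8*h_3 + 3/8*h_4 + 1/8*h_5
  h_5 = 1 + 3/16*h_1 + 1/8*h_2 + 3/8*h_3 + 3/16*h_4 + 1/8*h_5

Substituting h_1 = 0 and rearranging gives the linear system (I - Q) h = 1:
  [9/16, -3/8, -1/16, -1/16] . (h_2, h_3, h_4, h_5) = 1
  [-5/16, 11/16, -1/16, -3/16] . (h_2, h_3, h_4, h_5) = 1
  [-3/16, -1/8, 5/8, -1/8] . (h_2, h_3, h_4, h_5) = 1
  [-1/8, -3/8, -3/16, 7/8] . (h_2, h_3, h_4, h_5) = 1

Solving yields:
  h_2 = 44592/4979
  h_3 = 41152/4979
  h_4 = 37104/4979
  h_5 = 2896/383

Starting state is 5, so the expected hitting time is h_5 = 2896/383.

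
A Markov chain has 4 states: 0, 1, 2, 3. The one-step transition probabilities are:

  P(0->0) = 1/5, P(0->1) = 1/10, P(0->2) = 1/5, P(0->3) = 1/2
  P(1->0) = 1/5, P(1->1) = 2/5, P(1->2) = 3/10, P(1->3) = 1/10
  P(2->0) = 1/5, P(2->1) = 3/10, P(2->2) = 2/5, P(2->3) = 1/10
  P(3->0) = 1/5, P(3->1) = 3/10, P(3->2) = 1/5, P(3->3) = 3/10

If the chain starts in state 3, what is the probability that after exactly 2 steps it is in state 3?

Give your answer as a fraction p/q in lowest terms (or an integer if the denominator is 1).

Answer: 6/25

Derivation:
Computing P^2 by repeated multiplication:
P^1 =
  0: [1/5, 1/10, 1/5, 1/2]
  1: [1/5, 2/5, 3/10, 1/10]
  2: [1/5, 3/10, 2/5, 1/10]
  3: [1/5, 3/10, 1/5, 3/10]
P^2 =
  0: [1/5, 27/100, 1/4, 7/25]
  1: [1/5, 3/10, 3/10, 1/5]
  2: [1/5, 29/100, 31/100, 1/5]
  3: [1/5, 29/100, 27/100, 6/25]

(P^2)[3 -> 3] = 6/25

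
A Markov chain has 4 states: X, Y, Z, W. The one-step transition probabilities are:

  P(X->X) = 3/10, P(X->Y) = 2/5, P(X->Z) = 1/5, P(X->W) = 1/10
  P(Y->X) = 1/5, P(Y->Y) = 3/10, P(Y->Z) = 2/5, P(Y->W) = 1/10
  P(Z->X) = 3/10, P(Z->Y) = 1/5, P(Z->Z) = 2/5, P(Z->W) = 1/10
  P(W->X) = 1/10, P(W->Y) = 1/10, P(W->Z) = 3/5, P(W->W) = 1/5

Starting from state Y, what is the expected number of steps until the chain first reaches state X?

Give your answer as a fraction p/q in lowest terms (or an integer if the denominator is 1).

Let h_i = expected steps to first reach X from state i.
Boundary: h_X = 0.
First-step equations for the other states:
  h_Y = 1 + 1/5*h_X + 3/10*h_Y + 2/5*h_Z + 1/10*h_W
  h_Z = 1 + 3/10*h_X + 1/5*h_Y + 2/5*h_Z + 1/10*h_W
  h_W = 1 + 1/10*h_X + 1/10*h_Y + 3/5*h_Z + 1/5*h_W

Substituting h_X = 0 and rearranging gives the linear system (I - Q) h = 1:
  [7/10, -2/5, -1/10] . (h_Y, h_Z, h_W) = 1
  [-1/5, 3/5, -1/10] . (h_Y, h_Z, h_W) = 1
  [-1/10, -3/5, 4/5] . (h_Y, h_Z, h_W) = 1

Solving yields:
  h_Y = 225/52
  h_Z = 405/104
  h_W = 245/52

Starting state is Y, so the expected hitting time is h_Y = 225/52.

Answer: 225/52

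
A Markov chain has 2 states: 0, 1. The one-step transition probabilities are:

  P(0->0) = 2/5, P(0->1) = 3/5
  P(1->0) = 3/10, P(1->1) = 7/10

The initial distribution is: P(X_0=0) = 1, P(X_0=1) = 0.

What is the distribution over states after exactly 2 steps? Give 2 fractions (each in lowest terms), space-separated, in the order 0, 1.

Answer: 17/50 33/50

Derivation:
Propagating the distribution step by step (d_{t+1} = d_t * P):
d_0 = (0=1, 1=0)
  d_1[0] = 1*2/5 + 0*3/10 = 2/5
  d_1[1] = 1*3/5 + 0*7/10 = 3/5
d_1 = (0=2/5, 1=3/5)
  d_2[0] = 2/5*2/5 + 3/5*3/10 = 17/50
  d_2[1] = 2/5*3/5 + 3/5*7/10 = 33/50
d_2 = (0=17/50, 1=33/50)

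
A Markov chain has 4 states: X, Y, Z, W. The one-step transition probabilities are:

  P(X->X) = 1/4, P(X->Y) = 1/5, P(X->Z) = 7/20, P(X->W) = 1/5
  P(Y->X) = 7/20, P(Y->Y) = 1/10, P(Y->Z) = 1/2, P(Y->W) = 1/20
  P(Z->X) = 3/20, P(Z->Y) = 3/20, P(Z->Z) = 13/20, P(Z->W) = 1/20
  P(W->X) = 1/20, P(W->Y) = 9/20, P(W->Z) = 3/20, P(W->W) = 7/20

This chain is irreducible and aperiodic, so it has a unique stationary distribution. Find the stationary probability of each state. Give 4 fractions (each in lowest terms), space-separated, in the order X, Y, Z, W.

The stationary distribution satisfies pi = pi * P, i.e.:
  pi_X = 1/4*pi_X + 7/20*pi_Y + 3/20*pi_Z + 1/20*pi_W
  pi_Y = 1/5*pi_X + 1/10*pi_Y + 3/20*pi_Z + 9/20*pi_W
  pi_Z = 7/20*pi_X + 1/2*pi_Y + 13/20*pi_Z + 3/20*pi_W
  pi_W = 1/5*pi_X + 1/20*pi_Y + 1/20*pi_Z + 7/20*pi_W
with normalization: pi_X + pi_Y + pi_Z + pi_W = 1.

Using the first 3 balance equations plus normalization, the linear system A*pi = b is:
  [-3/4, 7/20, 3/20, 1/20] . pi = 0
  [1/5, -9/10, 3/20, 9/20] . pi = 0
  [7/20, 1/2, -7/20, 3/20] . pi = 0
  [1, 1, 1, 1] . pi = 1

Solving yields:
  pi_X = 516/2645
  pi_Y = 488/2645
  pi_Z = 2683/5290
  pi_W = 599/5290

Verification (pi * P):
  516/2645*1/4 + 488/2645*7/20 + 2683/5290*3/20 + 599/5290*1/20 = 516/2645 = pi_X  (ok)
  516/2645*1/5 + 488/2645*1/10 + 2683/5290*3/20 + 599/5290*9/20 = 488/2645 = pi_Y  (ok)
  516/2645*7/20 + 488/2645*1/2 + 2683/5290*13/20 + 599/5290*3/20 = 2683/5290 = pi_Z  (ok)
  516/2645*1/5 + 488/2645*1/20 + 2683/5290*1/20 + 599/5290*7/20 = 599/5290 = pi_W  (ok)

Answer: 516/2645 488/2645 2683/5290 599/5290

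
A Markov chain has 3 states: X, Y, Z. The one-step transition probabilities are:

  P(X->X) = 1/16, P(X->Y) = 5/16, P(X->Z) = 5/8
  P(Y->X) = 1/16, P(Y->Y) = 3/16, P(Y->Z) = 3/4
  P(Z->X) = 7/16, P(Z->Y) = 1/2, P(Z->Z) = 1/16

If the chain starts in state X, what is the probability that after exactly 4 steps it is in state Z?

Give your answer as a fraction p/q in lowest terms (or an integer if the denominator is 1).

Answer: 3155/8192

Derivation:
Computing P^4 by repeated multiplication:
P^1 =
  X: [1/16, 5/16, 5/8]
  Y: [1/16, 3/16, 3/4]
  Z: [7/16, 1/2, 1/16]
P^2 =
  X: [19/64, 25/64, 5/16]
  Y: [11/32, 55/128, 29/128]
  Z: [11/128, 67/256, 167/256]
P^3 =
  X: [23/128, 165/512, 255/512]
  Y: [151/1024, 617/2048, 1129/2048]
  Z: [629/2048, 1647/4096, 1191/4096]
P^4 =
  X: [1021/4096, 2995/8192, 3155/8192]
  Y: [4411/16384, 12393/32768, 11553/32768]
  Z: [5621/32768, 20759/65536, 33535/65536]

(P^4)[X -> Z] = 3155/8192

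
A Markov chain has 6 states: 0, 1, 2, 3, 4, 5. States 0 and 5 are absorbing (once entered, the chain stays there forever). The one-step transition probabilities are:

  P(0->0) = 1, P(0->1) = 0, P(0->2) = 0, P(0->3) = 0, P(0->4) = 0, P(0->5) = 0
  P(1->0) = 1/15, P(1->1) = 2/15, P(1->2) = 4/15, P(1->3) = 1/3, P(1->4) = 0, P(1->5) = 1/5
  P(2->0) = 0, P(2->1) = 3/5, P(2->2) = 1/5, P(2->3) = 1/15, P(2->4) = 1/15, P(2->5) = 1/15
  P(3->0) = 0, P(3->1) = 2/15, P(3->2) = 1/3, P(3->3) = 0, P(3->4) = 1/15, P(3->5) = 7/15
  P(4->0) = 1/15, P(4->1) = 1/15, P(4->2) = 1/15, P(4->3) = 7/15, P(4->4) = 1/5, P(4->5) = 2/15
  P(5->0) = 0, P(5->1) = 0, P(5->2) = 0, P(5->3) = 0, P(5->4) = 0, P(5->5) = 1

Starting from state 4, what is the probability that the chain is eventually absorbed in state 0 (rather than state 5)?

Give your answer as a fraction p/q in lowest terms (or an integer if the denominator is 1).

Answer: 2177/14841

Derivation:
Let a_i = P(absorbed in 0 | start in state i).
Boundary conditions: a_0 = 1, a_5 = 0.
For each transient state i, a_i = sum_j P(i->j) * a_j:
  a_1 = 1/15*a_0 + 2/15*a_1 + 4/15*a_2 + 1/3*a_3 + 0*a_4 + 1/5*a_5
  a_2 = 0*a_0 + 3/5*a_1 + 1/5*a_2 + 1/15*a_3 + 1/15*a_4 + 1/15*a_5
  a_3 = 0*a_0 + 2/15*a_1 + 1/3*a_2 + 0*a_3 + 1/15*a_4 + 7/15*a_5
  a_4 = 1/15*a_0 + 1/15*a_1 + 1/15*a_2 + 7/15*a_3 + 1/5*a_4 + 2/15*a_5

Substituting a_0 = 1 and a_5 = 0, rearrange to (I - Q) a = r where r[i] = P(i -> 0):
  [13/15, -4/15, -1/3, 0] . (a_1, a_2, a_3, a_4) = 1/15
  [-3/5, 4/5, -1/15, -1/15] . (a_1, a_2, a_3, a_4) = 0
  [-2/15, -1/3, 1, -1/15] . (a_1, a_2, a_3, a_4) = 0
  [-1/15, -1/15, -7/15, 4/5] . (a_1, a_2, a_3, a_4) = 1/15

Solving yields:
  a_1 = 2114/14841
  a_2 = 206/1649
  a_3 = 1045/14841
  a_4 = 2177/14841

Starting state is 4, so the absorption probability is a_4 = 2177/14841.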